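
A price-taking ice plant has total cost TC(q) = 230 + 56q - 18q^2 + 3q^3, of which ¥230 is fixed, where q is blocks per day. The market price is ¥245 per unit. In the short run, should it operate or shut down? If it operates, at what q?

From TC, MC = TC'(q) = 56 - 36q + 9q^2 and AVC = VC/q = 56 - 18q + 3q^2.
The AVC parabola has its vertex at q = 18/6 = 3, where AVC = 56 - 18·3 + 3·3^2 = ¥29.
P = ¥245 exceeds min AVC = ¥29, so the firm stays open.
Set P = MC: 245 = 56 - 36q + 9q^2 → -189 - 36q + 9q^2 = 0. The roots are q = -3 and q = 7; the profit-maximizing output is on the rising part of MC, so q* = 7.
Check: AVC at q = 7 is ¥77 ≤ P, so revenue covers variable cost.
Profit = P·q − TC = 245·7 − 769 = ¥946.

Produce at q = 7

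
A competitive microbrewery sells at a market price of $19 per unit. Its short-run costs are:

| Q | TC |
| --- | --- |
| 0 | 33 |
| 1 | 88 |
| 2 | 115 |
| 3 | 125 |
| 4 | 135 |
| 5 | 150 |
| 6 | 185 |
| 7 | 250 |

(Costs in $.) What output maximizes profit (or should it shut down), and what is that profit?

Q = 0 (shut down); profit = -$33

Tabulate TR − TC: Q=0: -33; Q=1: -69; Q=2: -77; Q=3: -68; Q=4: -59; Q=5: -55; Q=6: -71; Q=7: -117.
Profit is highest at Q = 0. Equivalently, the lowest AVC in the table is 117/5 ≈ $23.40 at Q = 5, and P = $19 falls below it — price never covers variable cost, so the firm shuts down and loses only its fixed cost.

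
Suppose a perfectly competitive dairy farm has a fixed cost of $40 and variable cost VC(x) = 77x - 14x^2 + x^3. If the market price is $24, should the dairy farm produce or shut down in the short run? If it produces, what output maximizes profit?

From TC, MC = TC'(x) = 77 - 28x + 3x^2 and AVC = VC/x = 77 - 14x + x^2.
AVC hits its minimum where MC = AVC, at x = 7, giving min AVC = 77 - 14·7 + 7^2 = $28.
P = $24 lies below min AVC = $28; no output level covers variable cost.
The firm minimizes its loss by shutting down and losing only its fixed cost of $40.

Shut down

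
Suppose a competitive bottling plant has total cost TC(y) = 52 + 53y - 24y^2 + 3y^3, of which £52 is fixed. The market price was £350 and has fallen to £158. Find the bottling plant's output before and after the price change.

MC = 53 - 48y + 9y^2; the shutdown threshold is min AVC = £5 (at y = 4).
With P = £350 above the shutdown price, P = MC gives y = 9.
At P = £158 ≥ min AVC, set P = MC: y = 7. The firm stays open but cuts output.

Output falls from 9 to 7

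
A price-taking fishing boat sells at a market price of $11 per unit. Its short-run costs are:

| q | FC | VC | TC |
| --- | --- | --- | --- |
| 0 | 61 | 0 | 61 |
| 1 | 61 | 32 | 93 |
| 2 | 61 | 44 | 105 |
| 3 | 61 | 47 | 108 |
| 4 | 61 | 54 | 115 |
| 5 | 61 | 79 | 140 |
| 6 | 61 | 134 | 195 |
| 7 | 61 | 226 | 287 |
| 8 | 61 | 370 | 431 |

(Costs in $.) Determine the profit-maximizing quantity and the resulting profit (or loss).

q = 0 (shut down); profit = -$61

Profit at each row (π = 11q − TC): q=0: -61; q=1: -82; q=2: -83; q=3: -75; q=4: -71; q=5: -85; q=6: -129; q=7: -210; q=8: -343.
Profit is highest at q = 0. Equivalently, the lowest AVC in the table is 54/4 ≈ $13.50 at q = 4, and P = $11 falls below it — price never covers variable cost, so the firm shuts down and loses only its fixed cost.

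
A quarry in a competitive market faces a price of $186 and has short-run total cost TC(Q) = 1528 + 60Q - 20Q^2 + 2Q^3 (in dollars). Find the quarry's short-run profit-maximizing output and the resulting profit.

AVC = 60 - 20Q + 2Q^2; min AVC = $10 at Q = 5. Since P = $186 ≥ min AVC, the firm produces.
MC = 60 - 40Q + 6Q^2. Setting P = MC and taking the root on the rising branch gives Q* = 9.
TR = 186·9 = 1674. TC = 1528 + 378 = 1906. Profit = 1674 − 1906 = -$232.
Shutting down would mean losing the fixed cost of $1528, so operating at a loss of $232 is better by $1296.

Profit = -$232 at Q = 9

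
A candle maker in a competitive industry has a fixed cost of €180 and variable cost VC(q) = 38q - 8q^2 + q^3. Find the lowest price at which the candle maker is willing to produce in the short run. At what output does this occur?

€22 per unit, at q = 4

The shutdown price is the minimum of AVC. VC = 38q - 8q^2 + q^3, so AVC = 38 - 8q + q^2.
At the minimum of AVC, MC = AVC. MC = 38 - 16q + 3q^2; setting MC = AVC gives 2q^2 - 8q = 0, so q = 4. min AVC = 22.
So the shutdown price is €22.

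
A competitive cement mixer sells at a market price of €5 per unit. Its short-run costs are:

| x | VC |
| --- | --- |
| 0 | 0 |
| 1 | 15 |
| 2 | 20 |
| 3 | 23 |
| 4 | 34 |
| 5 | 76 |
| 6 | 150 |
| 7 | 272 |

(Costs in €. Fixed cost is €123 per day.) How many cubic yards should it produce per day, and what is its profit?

x = 0 (shut down); profit = -€123

Tabulate TR − TC: x=0: -123; x=1: -133; x=2: -133; x=3: -131; x=4: -137; x=5: -174; x=6: -243; x=7: -360.
Profit is highest at x = 0. Equivalently, the lowest AVC in the table is 23/3 ≈ €7.67 at x = 3, and P = €5 falls below it — price never covers variable cost, so the firm shuts down and loses only its fixed cost.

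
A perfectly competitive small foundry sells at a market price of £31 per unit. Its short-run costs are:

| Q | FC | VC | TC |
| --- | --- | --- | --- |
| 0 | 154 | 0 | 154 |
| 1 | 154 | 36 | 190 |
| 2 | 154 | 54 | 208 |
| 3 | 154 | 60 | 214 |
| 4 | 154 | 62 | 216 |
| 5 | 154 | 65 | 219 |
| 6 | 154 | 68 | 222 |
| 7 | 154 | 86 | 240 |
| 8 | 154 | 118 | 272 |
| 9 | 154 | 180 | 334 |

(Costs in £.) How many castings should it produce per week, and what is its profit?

Tabulate TR − TC: Q=0: -154; Q=1: -159; Q=2: -146; Q=3: -121; Q=4: -92; Q=5: -64; Q=6: -36; Q=7: -23; Q=8: -24; Q=9: -55.
Profit is maximized at Q = 7. AVC there is 86/7 = £12.29 ≤ P, so producing beats shutting down (which would give -£154).

Q = 7; profit = -£23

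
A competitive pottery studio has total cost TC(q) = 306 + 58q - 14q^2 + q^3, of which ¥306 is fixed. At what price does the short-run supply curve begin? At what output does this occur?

¥9 per unit, at q = 7

The shutdown price is the minimum of AVC. VC = 58q - 14q^2 + q^3, so AVC = 58 - 14q + q^2.
dAVC/dq = -14 + 2q = 0 gives q = 7. min AVC = 58 - 14·7 + 7^2 = 9.
So the shutdown price is ¥9.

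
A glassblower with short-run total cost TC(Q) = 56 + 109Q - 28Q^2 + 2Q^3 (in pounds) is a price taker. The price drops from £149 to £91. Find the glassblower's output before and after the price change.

Output falls from 10 to 9

AVC = 109 - 28Q + 2Q^2, minimized at Q = 7 where min AVC = £11. MC = 109 - 56Q + 6Q^2.
At P = £149 ≥ min AVC, set P = MC on the rising branch: Q = 10.
At P = £91 ≥ min AVC, set P = MC: Q = 9. The firm stays open but cuts output.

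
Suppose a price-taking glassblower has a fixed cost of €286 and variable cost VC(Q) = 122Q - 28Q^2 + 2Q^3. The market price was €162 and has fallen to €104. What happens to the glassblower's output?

AVC = 122 - 28Q + 2Q^2, minimized at Q = 7 where min AVC = €24. MC = 122 - 56Q + 6Q^2.
At P = €162 ≥ min AVC, set P = MC on the rising branch: Q = 10.
At P = €104 ≥ min AVC, set P = MC: Q = 9. The firm stays open but cuts output.

Output falls from 10 to 9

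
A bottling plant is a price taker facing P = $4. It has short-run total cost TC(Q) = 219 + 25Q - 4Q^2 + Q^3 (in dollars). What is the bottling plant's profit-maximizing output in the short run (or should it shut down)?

Shut down

Strip out fixed cost: VC = 25Q - 4Q^2 + Q^3. Then AVC = 25 - 4Q + Q^2 and MC = 25 - 8Q + 3Q^2.
AVC is minimized where dAVC/dQ = -4 + 2Q = 0, at Q = 2; min AVC = 25 - 4·2 + 2^2 = $21.
P = $4 lies below min AVC = $21; no output level covers variable cost.
Shutting down limits the loss to fixed cost, $219.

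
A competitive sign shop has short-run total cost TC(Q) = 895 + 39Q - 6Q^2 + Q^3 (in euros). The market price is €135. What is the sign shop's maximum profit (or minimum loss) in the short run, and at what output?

AVC = 39 - 6Q + Q^2; min AVC = €30 at Q = 3. Since P = €135 ≥ min AVC, the firm produces.
MC = 39 - 12Q + 3Q^2. Setting P = MC and taking the root on the rising branch gives Q* = 8.
TR = 135·8 = 1080. TC = 895 + 440 = 1335. Profit = 1080 − 1335 = -€255.
Shutting down would mean losing the fixed cost of €895, so operating at a loss of €255 is better by €640.

Profit = -€255 at Q = 8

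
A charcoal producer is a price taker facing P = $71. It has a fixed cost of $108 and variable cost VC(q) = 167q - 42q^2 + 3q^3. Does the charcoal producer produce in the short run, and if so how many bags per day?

Strip out fixed cost: VC = 167q - 42q^2 + 3q^3. Then AVC = 167 - 42q + 3q^2 and MC = 167 - 84q + 9q^2.
AVC hits its minimum where MC = AVC, at q = 7, giving min AVC = 167 - 42·7 + 3·7^2 = $20.
Since P = $71 ≥ min AVC = $20, price covers variable cost and the firm should produce.
Set P = MC: 71 = 167 - 84q + 9q^2 → 96 - 84q + 9q^2 = 0. The roots are q = 4/3 and q = 8; the profit-maximizing output is on the rising part of MC, so q* = 8.
Check: AVC at q = 8 is $23 ≤ P, so revenue covers variable cost.
Profit = P·q − TC = 71·8 − 292 = $276.

Produce at q = 8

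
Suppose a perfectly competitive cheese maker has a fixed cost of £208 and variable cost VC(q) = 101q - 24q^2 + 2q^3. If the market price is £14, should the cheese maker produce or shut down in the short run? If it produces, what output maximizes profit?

Shut down

From TC, MC = TC'(q) = 101 - 48q + 6q^2 and AVC = VC/q = 101 - 24q + 2q^2.
AVC is minimized where dAVC/dq = -24 + 4q = 0, at q = 6; min AVC = 101 - 24·6 + 2·6^2 = £29.
P = £14 lies below min AVC = £29; no output level covers variable cost.
Shutting down limits the loss to fixed cost, £208.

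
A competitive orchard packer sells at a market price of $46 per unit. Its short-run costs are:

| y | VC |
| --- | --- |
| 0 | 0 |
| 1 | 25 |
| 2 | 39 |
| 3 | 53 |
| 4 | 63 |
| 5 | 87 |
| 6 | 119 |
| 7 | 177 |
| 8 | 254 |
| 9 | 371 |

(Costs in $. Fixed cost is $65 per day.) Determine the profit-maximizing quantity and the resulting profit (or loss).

Compute π = P·y − TC at each output: y=0: -65; y=1: -44; y=2: -12; y=3: 20; y=4: 56; y=5: 78; y=6: 92; y=7: 80; y=8: 49; y=9: -22.
Profit is maximized at y = 6. AVC there is 119/6 = $19.83 ≤ P, so producing beats shutting down (which would give -$65).

y = 6; profit = $92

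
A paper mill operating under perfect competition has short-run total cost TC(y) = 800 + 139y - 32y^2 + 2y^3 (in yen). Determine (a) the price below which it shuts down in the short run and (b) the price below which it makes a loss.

Shutdown price = ¥11; break-even price = ¥99

Shutdown price = min AVC. AVC = 139 - 32y + 2y^2, with vertex at y = 8 and minimum ¥11.
ATC = 800/y + 139 - 32y + 2y^2. Setting dATC/dy = −800/y^2 − 32 + 4y = 0 gives y = 10 (since 4·10^3 − 32·10^2 = 800).
min ATC = 800/10 + 139 − 32·10 + 2·10^2 = ¥99. That is the break-even price.
For ¥11 ≤ P < ¥99 the firm produces at a loss; below ¥11 it shuts down.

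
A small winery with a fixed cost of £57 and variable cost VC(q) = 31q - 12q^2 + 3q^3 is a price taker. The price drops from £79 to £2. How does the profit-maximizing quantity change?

MC = 31 - 24q + 9q^2; the shutdown threshold is min AVC = £19 (at q = 2).
With P = £79 above the shutdown price, P = MC gives q = 4.
At P = £2 < min AVC = £19, price no longer covers variable cost at any output, so the firm shuts down: q = 0.

Output falls from 4 to 0 (the firm shuts down)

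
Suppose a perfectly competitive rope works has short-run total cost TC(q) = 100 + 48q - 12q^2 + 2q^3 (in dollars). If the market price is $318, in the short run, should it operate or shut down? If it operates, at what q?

Strip out fixed cost: VC = 48q - 12q^2 + 2q^3. Then AVC = 48 - 12q + 2q^2 and MC = 48 - 24q + 6q^2.
AVC hits its minimum where MC = AVC, at q = 3, giving min AVC = 48 - 12·3 + 2·3^2 = $30.
Because $318 ≥ $30, revenue can cover variable cost; the firm operates.
P = MC gives -270 - 24q + 6q^2 = 0, with roots -5 and 9. Take the larger (rising MC): q* = 9.
Check: AVC at q = 9 is $102 ≤ P, so revenue covers variable cost.
Profit = P·q − TC = 318·9 − 1018 = $1844.

Produce at q = 9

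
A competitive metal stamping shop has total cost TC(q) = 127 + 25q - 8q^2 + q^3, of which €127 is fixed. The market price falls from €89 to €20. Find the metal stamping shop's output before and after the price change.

AVC = 25 - 8q + q^2, minimized at q = 4 where min AVC = €9. MC = 25 - 16q + 3q^2.
At P = €89 ≥ min AVC, set P = MC on the rising branch: q = 8.
At P = €20 ≥ min AVC, set P = MC: q = 5. The firm stays open but cuts output.

Output falls from 8 to 5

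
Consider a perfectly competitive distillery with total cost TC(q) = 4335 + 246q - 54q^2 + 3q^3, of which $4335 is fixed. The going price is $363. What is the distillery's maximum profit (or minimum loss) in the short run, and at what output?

AVC = 246 - 54q + 3q^2; min AVC = $3 at q = 9. Since P = $363 ≥ min AVC, the firm produces.
MC = 246 - 108q + 9q^2. Setting P = MC and taking the root on the rising branch gives q* = 13.
TR = 363·13 = 4719. TC = 4335 + 663 = 4998. Profit = 4719 − 4998 = -$279.
Shutting down would mean losing the fixed cost of $4335, so operating at a loss of $279 is better by $4056.

Profit = -$279 at q = 13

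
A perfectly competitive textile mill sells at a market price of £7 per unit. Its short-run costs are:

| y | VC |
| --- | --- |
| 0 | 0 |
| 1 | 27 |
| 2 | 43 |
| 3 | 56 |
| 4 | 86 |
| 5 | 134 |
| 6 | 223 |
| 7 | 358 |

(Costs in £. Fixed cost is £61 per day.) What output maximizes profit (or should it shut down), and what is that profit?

y = 0 (shut down); profit = -£61

Compute π = P·y − TC at each output: y=0: -61; y=1: -81; y=2: -90; y=3: -96; y=4: -119; y=5: -160; y=6: -242; y=7: -370.
Profit is highest at y = 0. Equivalently, the lowest AVC in the table is 56/3 ≈ £18.67 at y = 3, and P = £7 falls below it — price never covers variable cost, so the firm shuts down and loses only its fixed cost.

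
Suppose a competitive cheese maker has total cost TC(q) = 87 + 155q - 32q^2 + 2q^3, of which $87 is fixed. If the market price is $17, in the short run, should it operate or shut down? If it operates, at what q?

Shut down

From TC, MC = TC'(q) = 155 - 64q + 6q^2 and AVC = VC/q = 155 - 32q + 2q^2.
The AVC parabola has its vertex at q = 32/4 = 8, where AVC = 155 - 32·8 + 2·8^2 = $27.
P = $17 lies below min AVC = $27; no output level covers variable cost.
Best response: produce nothing and absorb the $87 fixed cost.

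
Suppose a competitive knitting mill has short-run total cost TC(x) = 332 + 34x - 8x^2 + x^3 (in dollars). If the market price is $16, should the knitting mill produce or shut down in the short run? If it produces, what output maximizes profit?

Variable cost is VC = 34x - 8x^2 + x^3, so AVC = VC/x = 34 - 8x + x^2 and MC = dTC/dx = 34 - 16x + 3x^2.
AVC is minimized where dAVC/dx = -8 + 2x = 0, at x = 4; min AVC = 34 - 8·4 + 4^2 = $18.
P = $16 lies below min AVC = $18; no output level covers variable cost.
The firm minimizes its loss by shutting down and losing only its fixed cost of $332.

Shut down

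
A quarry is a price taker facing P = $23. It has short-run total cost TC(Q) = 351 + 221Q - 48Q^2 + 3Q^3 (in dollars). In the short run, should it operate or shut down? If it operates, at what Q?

Variable cost is VC = 221Q - 48Q^2 + 3Q^3, so AVC = VC/Q = 221 - 48Q + 3Q^2 and MC = dTC/dQ = 221 - 96Q + 9Q^2.
AVC is minimized where dAVC/dQ = -48 + 6Q = 0, at Q = 8; min AVC = 221 - 48·8 + 3·8^2 = $29.
Since P = $23 < min AVC = $29, price fails to cover variable cost at any output.
The firm minimizes its loss by shutting down and losing only its fixed cost of $351.

Shut down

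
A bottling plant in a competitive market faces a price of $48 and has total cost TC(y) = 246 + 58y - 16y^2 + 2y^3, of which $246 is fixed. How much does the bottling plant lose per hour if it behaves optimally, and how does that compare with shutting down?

Profit = -$146 at y = 5

AVC = 58 - 16y + 2y^2; min AVC = $26 at y = 4. Since P = $48 ≥ min AVC, the firm produces.
MC = 58 - 32y + 6y^2. Setting P = MC and taking the root on the rising branch gives y* = 5.
TR = 48·5 = 240. TC = 246 + 140 = 386. Profit = 240 − 386 = -$146.
That loss of $146 beats the $246 the firm would lose by shutting down; producing recovers $100 of fixed cost.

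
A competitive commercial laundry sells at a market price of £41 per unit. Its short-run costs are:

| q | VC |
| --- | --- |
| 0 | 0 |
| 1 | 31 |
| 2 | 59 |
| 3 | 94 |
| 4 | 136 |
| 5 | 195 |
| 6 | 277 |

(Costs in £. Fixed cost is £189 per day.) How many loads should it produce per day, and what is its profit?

q = 3; profit = -£160

Compute π = P·q − TC at each output: q=0: -189; q=1: -179; q=2: -166; q=3: -160; q=4: -161; q=5: -179; q=6: -220.
Profit is maximized at q = 3. AVC there is 94/3 = £31.33 ≤ P, so producing beats shutting down (which would give -£189).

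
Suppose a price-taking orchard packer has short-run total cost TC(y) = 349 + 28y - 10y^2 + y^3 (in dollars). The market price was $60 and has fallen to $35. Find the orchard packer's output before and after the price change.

AVC = 28 - 10y + y^2, minimized at y = 5 where min AVC = $3. MC = 28 - 20y + 3y^2.
With P = $60 above the shutdown price, P = MC gives y = 8.
At P = $35 ≥ min AVC, set P = MC: y = 7. The firm stays open but cuts output.

Output falls from 8 to 7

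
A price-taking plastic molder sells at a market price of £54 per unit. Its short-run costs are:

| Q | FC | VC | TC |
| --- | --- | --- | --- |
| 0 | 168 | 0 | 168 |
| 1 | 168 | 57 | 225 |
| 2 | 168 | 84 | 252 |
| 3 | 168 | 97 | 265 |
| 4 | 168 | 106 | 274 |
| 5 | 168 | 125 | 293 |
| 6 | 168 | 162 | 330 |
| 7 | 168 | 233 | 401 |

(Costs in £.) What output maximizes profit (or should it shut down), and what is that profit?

Compute π = P·Q − TC at each output: Q=0: -168; Q=1: -171; Q=2: -144; Q=3: -103; Q=4: -58; Q=5: -23; Q=6: -6; Q=7: -23.
Profit is maximized at Q = 6. AVC there is 162/6 = £27 ≤ P, so producing beats shutting down (which would give -£168).

Q = 6; profit = -£6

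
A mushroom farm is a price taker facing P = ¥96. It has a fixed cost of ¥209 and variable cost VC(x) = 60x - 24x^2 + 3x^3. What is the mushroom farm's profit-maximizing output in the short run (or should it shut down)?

Produce at x = 6

Strip out fixed cost: VC = 60x - 24x^2 + 3x^3. Then AVC = 60 - 24x + 3x^2 and MC = 60 - 48x + 9x^2.
AVC hits its minimum where MC = AVC, at x = 4, giving min AVC = 60 - 24·4 + 3·4^2 = ¥12.
Since P = ¥96 ≥ min AVC = ¥12, price covers variable cost and the firm should produce.
Set P = MC: 96 = 60 - 48x + 9x^2 → -36 - 48x + 9x^2 = 0. The roots are x = -2/3 and x = 6; the profit-maximizing output is on the rising part of MC, so x* = 6.
Check: AVC at x = 6 is ¥24 ≤ P, so revenue covers variable cost.
Profit = P·x − TC = 96·6 − 353 = ¥223.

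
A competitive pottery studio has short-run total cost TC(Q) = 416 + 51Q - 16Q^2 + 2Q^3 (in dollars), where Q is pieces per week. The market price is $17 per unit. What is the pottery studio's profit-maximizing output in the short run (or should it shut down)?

Shut down

From TC, MC = TC'(Q) = 51 - 32Q + 6Q^2 and AVC = VC/Q = 51 - 16Q + 2Q^2.
The AVC parabola has its vertex at Q = 16/4 = 4, where AVC = 51 - 16·4 + 2·4^2 = $19.
P = $17 lies below min AVC = $19; no output level covers variable cost.
Best response: produce nothing and absorb the $416 fixed cost.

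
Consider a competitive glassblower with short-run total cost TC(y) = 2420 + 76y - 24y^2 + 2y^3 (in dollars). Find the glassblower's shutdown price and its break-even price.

AVC = 76 - 24y + 2y^2; minimized at y = 6, giving min AVC = $4. That is the shutdown price.
ATC = 2420/y + 76 - 24y + 2y^2. Setting dATC/dy = −2420/y^2 − 24 + 4y = 0 gives y = 11 (since 4·11^3 − 24·11^2 = 2420).
min ATC = 2420/11 + 76 − 24·11 + 2·11^2 = $274. That is the break-even price.
For $4 ≤ P < $274 the firm produces at a loss; below $4 it shuts down.

Shutdown price = $4; break-even price = $274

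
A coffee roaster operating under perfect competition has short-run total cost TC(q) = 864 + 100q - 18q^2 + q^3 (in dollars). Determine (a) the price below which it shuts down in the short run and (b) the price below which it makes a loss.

Shutdown price = min AVC. AVC = 100 - 18q + q^2, with vertex at q = 9 and minimum $19.
ATC = 864/q + 100 - 18q + q^2. Setting dATC/dq = −864/q^2 − 18 + 2q = 0 gives q = 12 (since 2·12^3 − 18·12^2 = 864).
min ATC = 864/12 + 100 − 18·12 + 12^2 = $100. That is the break-even price.
For $19 ≤ P < $100 the firm produces at a loss; below $19 it shuts down.

Shutdown price = $19; break-even price = $100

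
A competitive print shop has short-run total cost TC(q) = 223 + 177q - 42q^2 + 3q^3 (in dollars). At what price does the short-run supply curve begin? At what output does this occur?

$30 per unit, at q = 7

The shutdown price is the minimum of AVC. VC = 177q - 42q^2 + 3q^3, so AVC = 177 - 42q + 3q^2.
dAVC/dq = -42 + 6q = 0 gives q = 7. min AVC = 177 - 42·7 + 3·7^2 = 30.
The firm shuts down for any P below $30.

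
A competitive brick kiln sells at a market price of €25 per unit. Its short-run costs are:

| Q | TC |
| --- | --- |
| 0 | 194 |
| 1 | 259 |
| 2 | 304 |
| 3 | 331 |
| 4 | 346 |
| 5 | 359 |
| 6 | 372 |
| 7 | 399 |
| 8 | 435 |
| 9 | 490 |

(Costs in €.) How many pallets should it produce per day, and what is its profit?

Compute π = P·Q − TC at each output: Q=0: -194; Q=1: -234; Q=2: -254; Q=3: -256; Q=4: -246; Q=5: -234; Q=6: -222; Q=7: -224; Q=8: -235; Q=9: -265.
Profit is highest at Q = 0. Equivalently, the lowest AVC in the table is 205/7 ≈ €29.29 at Q = 7, and P = €25 falls below it — price never covers variable cost, so the firm shuts down and loses only its fixed cost.

Q = 0 (shut down); profit = -€194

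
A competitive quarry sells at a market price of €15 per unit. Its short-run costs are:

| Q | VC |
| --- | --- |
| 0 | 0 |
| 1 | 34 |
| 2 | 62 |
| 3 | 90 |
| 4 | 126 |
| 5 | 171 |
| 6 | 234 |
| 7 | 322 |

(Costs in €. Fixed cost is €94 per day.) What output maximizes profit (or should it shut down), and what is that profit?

Compute π = P·Q − TC at each output: Q=0: -94; Q=1: -113; Q=2: -126; Q=3: -139; Q=4: -160; Q=5: -190; Q=6: -238; Q=7: -311.
Profit is highest at Q = 0. Equivalently, the lowest AVC in the table is 90/3 ≈ €30 at Q = 3, and P = €15 falls below it — price never covers variable cost, so the firm shuts down and loses only its fixed cost.

Q = 0 (shut down); profit = -€94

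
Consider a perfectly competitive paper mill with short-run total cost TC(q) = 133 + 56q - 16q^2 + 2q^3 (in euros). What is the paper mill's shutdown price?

The firm shuts down when price falls below the minimum of average variable cost. AVC = VC/q = 56 - 16q + 2q^2.
At the minimum of AVC, MC = AVC. MC = 56 - 32q + 6q^2; setting MC = AVC gives 4q^2 - 16q = 0, so q = 4. min AVC = 24.
For P < €24 the firm produces nothing.

€24 per unit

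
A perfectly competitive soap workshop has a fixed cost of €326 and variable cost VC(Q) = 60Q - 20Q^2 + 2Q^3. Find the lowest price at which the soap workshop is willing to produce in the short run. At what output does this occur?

Short-run supply begins at min AVC. From VC = 60Q - 20Q^2 + 2Q^3, AVC = 60 - 20Q + 2Q^2.
At the minimum of AVC, MC = AVC. MC = 60 - 40Q + 6Q^2; setting MC = AVC gives 4Q^2 - 20Q = 0, so Q = 5. min AVC = 10.
For P < €10 the firm produces nothing.

€10 per unit, at Q = 5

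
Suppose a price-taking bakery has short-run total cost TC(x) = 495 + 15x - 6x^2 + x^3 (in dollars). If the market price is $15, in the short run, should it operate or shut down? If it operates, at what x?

Variable cost is VC = 15x - 6x^2 + x^3, so AVC = VC/x = 15 - 6x + x^2 and MC = dTC/dx = 15 - 12x + 3x^2.
The AVC parabola has its vertex at x = 6/2 = 3, where AVC = 15 - 6·3 + 3^2 = $6.
P = $15 exceeds min AVC = $6, so the firm stays open.
Set P = MC: 15 = 15 - 12x + 3x^2 → -12x + 3x^2 = 0. The roots are x = 0 and x = 4; the profit-maximizing output is on the rising part of MC, so x* = 4.
Check: AVC at x = 4 is $7 ≤ P, so revenue covers variable cost.
Profit = P·x − TC = 15·4 − 523 = -$463, a loss, but smaller than the $495 fixed cost the firm would lose by shutting down.

Produce at x = 4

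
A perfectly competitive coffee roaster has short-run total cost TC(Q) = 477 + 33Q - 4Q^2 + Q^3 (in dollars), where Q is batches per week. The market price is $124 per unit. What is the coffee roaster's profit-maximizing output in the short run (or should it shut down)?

Produce at Q = 7

Strip out fixed cost: VC = 33Q - 4Q^2 + Q^3. Then AVC = 33 - 4Q + Q^2 and MC = 33 - 8Q + 3Q^2.
AVC is minimized where dAVC/dQ = -4 + 2Q = 0, at Q = 2; min AVC = 33 - 4·2 + 2^2 = $29.
Because $124 ≥ $29, revenue can cover variable cost; the firm operates.
Solving P = MC: -91 - 8Q + 3Q^2 = 0 ⇒ Q = -13/3 or 7. On the upward-sloping branch, Q* = 7.
Check: AVC at Q = 7 is $54 ≤ P, so revenue covers variable cost.
Profit = P·Q − TC = 124·7 − 855 = $13.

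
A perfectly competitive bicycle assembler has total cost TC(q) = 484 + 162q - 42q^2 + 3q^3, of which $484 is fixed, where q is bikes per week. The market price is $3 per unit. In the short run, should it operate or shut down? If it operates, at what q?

Shut down

Variable cost is VC = 162q - 42q^2 + 3q^3, so AVC = VC/q = 162 - 42q + 3q^2 and MC = dTC/dq = 162 - 84q + 9q^2.
AVC is minimized where dAVC/dq = -42 + 6q = 0, at q = 7; min AVC = 162 - 42·7 + 3·7^2 = $15.
With P < min AVC ($3 < $15), every unit sold adds to the loss.
Shutting down limits the loss to fixed cost, $484.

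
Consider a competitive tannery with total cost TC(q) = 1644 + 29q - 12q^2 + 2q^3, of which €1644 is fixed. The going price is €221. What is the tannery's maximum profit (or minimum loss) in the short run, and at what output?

AVC = 29 - 12q + 2q^2 has its minimum €11 at q = 3; price €221 clears that bar, so the firm operates.
With MC = 29 - 24q + 6q^2, P = MC on the upward-sloping part at q* = 8.
TR = 221·8 = 1768. TC = 1644 + 488 = 2132. Profit = 1768 − 2132 = -€364.
That loss of €364 beats the €1644 the firm would lose by shutting down; producing recovers €1280 of fixed cost.

Profit = -€364 at q = 8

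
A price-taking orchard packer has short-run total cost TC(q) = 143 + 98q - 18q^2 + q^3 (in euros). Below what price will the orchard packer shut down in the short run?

The firm shuts down when price falls below the minimum of average variable cost. AVC = VC/q = 98 - 18q + q^2.
At the minimum of AVC, MC = AVC. MC = 98 - 36q + 3q^2; setting MC = AVC gives 2q^2 - 18q = 0, so q = 9. min AVC = 17.
So the shutdown price is €17.

€17 per unit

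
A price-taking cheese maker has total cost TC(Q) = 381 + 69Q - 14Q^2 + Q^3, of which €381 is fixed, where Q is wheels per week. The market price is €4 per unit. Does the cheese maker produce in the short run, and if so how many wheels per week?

Strip out fixed cost: VC = 69Q - 14Q^2 + Q^3. Then AVC = 69 - 14Q + Q^2 and MC = 69 - 28Q + 3Q^2.
AVC is minimized where dAVC/dQ = -14 + 2Q = 0, at Q = 7; min AVC = 69 - 14·7 + 7^2 = €20.
Since P = €4 < min AVC = €20, price fails to cover variable cost at any output.
Best response: produce nothing and absorb the €381 fixed cost.

Shut down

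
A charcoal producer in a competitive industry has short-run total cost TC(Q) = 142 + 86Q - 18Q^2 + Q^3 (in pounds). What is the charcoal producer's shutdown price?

£5 per unit

Short-run supply begins at min AVC. From VC = 86Q - 18Q^2 + Q^3, AVC = 86 - 18Q + Q^2.
dAVC/dQ = -18 + 2Q = 0 gives Q = 9. min AVC = 86 - 18·9 + 9^2 = 5.
So the shutdown price is £5.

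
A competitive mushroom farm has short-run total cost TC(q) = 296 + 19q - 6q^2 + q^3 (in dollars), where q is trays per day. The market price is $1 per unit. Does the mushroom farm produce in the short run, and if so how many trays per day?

Strip out fixed cost: VC = 19q - 6q^2 + q^3. Then AVC = 19 - 6q + q^2 and MC = 19 - 12q + 3q^2.
AVC hits its minimum where MC = AVC, at q = 3, giving min AVC = 19 - 6·3 + 3^2 = $10.
P = $1 lies below min AVC = $10; no output level covers variable cost.
Best response: produce nothing and absorb the $296 fixed cost.

Shut down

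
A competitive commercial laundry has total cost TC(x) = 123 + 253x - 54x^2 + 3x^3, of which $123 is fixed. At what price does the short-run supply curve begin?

The firm shuts down when price falls below the minimum of average variable cost. AVC = VC/x = 253 - 54x + 3x^2.
dAVC/dx = -54 + 6x = 0 gives x = 9. min AVC = 253 - 54·9 + 3·9^2 = 10.
The firm shuts down for any P below $10.

$10 per unit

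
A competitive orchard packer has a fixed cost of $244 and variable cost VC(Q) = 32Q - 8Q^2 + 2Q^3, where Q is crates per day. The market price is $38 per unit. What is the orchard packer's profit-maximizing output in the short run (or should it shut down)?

Produce at Q = 3

From TC, MC = TC'(Q) = 32 - 16Q + 6Q^2 and AVC = VC/Q = 32 - 8Q + 2Q^2.
AVC hits its minimum where MC = AVC, at Q = 2, giving min AVC = 32 - 8·2 + 2·2^2 = $24.
Since P = $38 ≥ min AVC = $24, price covers variable cost and the firm should produce.
P = MC gives -6 - 16Q + 6Q^2 = 0, with roots -1/3 and 3. Take the larger (rising MC): Q* = 3.
Check: AVC at Q = 3 is $26 ≤ P, so revenue covers variable cost.
Profit = P·Q − TC = 38·3 − 322 = -$208, a loss, but smaller than the $244 fixed cost the firm would lose by shutting down.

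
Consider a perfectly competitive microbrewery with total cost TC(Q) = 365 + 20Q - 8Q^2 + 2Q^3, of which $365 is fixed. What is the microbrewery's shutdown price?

The shutdown price is the minimum of AVC. VC = 20Q - 8Q^2 + 2Q^3, so AVC = 20 - 8Q + 2Q^2.
dAVC/dQ = -8 + 4Q = 0 gives Q = 2. min AVC = 20 - 8·2 + 2·2^2 = 12.
The firm shuts down for any P below $12.

$12 per unit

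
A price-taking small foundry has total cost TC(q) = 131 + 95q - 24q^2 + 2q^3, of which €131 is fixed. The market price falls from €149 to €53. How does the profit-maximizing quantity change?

Output falls from 9 to 7

AVC = 95 - 24q + 2q^2, minimized at q = 6 where min AVC = €23. MC = 95 - 48q + 6q^2.
With P = €149 above the shutdown price, P = MC gives q = 9.
At P = €53 ≥ min AVC, set P = MC: q = 7. The firm stays open but cuts output.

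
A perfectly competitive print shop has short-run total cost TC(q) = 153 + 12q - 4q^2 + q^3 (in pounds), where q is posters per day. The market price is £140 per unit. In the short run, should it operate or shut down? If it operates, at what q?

Variable cost is VC = 12q - 4q^2 + q^3, so AVC = VC/q = 12 - 4q + q^2 and MC = dTC/dq = 12 - 8q + 3q^2.
AVC hits its minimum where MC = AVC, at q = 2, giving min AVC = 12 - 4·2 + 2^2 = £8.
Because £140 ≥ £8, revenue can cover variable cost; the firm operates.
Set P = MC: 140 = 12 - 8q + 3q^2 → -128 - 8q + 3q^2 = 0. The roots are q = -16/3 and q = 8; the profit-maximizing output is on the rising part of MC, so q* = 8.
Check: AVC at q = 8 is £44 ≤ P, so revenue covers variable cost.
Profit = P·q − TC = 140·8 − 505 = £615.

Produce at q = 8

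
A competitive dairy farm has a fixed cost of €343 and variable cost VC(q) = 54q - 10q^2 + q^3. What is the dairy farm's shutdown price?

€29 per unit

The shutdown price is the minimum of AVC. VC = 54q - 10q^2 + q^3, so AVC = 54 - 10q + q^2.
At the minimum of AVC, MC = AVC. MC = 54 - 20q + 3q^2; setting MC = AVC gives 2q^2 - 10q = 0, so q = 5. min AVC = 29.
So the shutdown price is €29.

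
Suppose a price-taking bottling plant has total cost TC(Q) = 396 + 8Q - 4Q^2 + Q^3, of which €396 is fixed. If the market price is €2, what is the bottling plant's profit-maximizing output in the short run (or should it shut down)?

From TC, MC = TC'(Q) = 8 - 8Q + 3Q^2 and AVC = VC/Q = 8 - 4Q + Q^2.
AVC is minimized where dAVC/dQ = -4 + 2Q = 0, at Q = 2; min AVC = 8 - 4·2 + 2^2 = €4.
Since P = €2 < min AVC = €4, price fails to cover variable cost at any output.
Shutting down limits the loss to fixed cost, €396.

Shut down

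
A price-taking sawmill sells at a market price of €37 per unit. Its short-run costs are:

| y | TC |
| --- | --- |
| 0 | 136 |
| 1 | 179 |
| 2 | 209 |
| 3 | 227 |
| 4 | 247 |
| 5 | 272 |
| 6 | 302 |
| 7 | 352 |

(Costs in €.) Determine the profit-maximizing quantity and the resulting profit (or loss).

y = 6; profit = -€80

Tabulate TR − TC: y=0: -136; y=1: -142; y=2: -135; y=3: -116; y=4: -99; y=5: -87; y=6: -80; y=7: -93.
Profit is maximized at y = 6. AVC there is 166/6 = €27.67 ≤ P, so producing beats shutting down (which would give -€136).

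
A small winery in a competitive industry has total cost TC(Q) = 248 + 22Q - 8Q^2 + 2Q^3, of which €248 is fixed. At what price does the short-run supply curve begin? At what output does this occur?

The shutdown price is the minimum of AVC. VC = 22Q - 8Q^2 + 2Q^3, so AVC = 22 - 8Q + 2Q^2.
dAVC/dQ = -8 + 4Q = 0 gives Q = 2. min AVC = 22 - 8·2 + 2·2^2 = 14.
For P < €14 the firm produces nothing.

€14 per unit, at Q = 2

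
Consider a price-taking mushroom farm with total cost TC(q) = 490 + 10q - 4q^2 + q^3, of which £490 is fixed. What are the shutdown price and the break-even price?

AVC = 10 - 4q + q^2; minimized at q = 2, giving min AVC = £6. That is the shutdown price.
ATC = 490/q + 10 - 4q + q^2. Setting dATC/dq = −490/q^2 − 4 + 2q = 0 gives q = 7 (since 2·7^3 − 4·7^2 = 490).
min ATC = 490/7 + 10 − 4·7 + 7^2 = £101. That is the break-even price.
For £6 ≤ P < £101 the firm produces at a loss; below £6 it shuts down.

Shutdown price = £6; break-even price = £101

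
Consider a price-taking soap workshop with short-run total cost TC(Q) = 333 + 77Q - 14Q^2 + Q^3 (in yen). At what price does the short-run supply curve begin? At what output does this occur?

¥28 per unit, at Q = 7

The shutdown price is the minimum of AVC. VC = 77Q - 14Q^2 + Q^3, so AVC = 77 - 14Q + Q^2.
At the minimum of AVC, MC = AVC. MC = 77 - 28Q + 3Q^2; setting MC = AVC gives 2Q^2 - 14Q = 0, so Q = 7. min AVC = 28.
So the shutdown price is ¥28.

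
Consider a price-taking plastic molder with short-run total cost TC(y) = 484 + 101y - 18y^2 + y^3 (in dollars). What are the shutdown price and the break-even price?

Shutdown price = min AVC. AVC = 101 - 18y + y^2, with vertex at y = 9 and minimum $20.
ATC = 484/y + 101 - 18y + y^2. Setting dATC/dy = −484/y^2 − 18 + 2y = 0 gives y = 11 (since 2·11^3 − 18·11^2 = 484).
min ATC = 484/11 + 101 − 18·11 + 11^2 = $68. That is the break-even price.
Between these two prices the firm operates at a loss; above $68 it earns a profit.

Shutdown price = $20; break-even price = $68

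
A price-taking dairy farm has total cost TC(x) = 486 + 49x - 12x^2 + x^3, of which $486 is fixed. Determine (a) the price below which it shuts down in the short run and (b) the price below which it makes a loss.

Shutdown price = min AVC. AVC = 49 - 12x + x^2, with vertex at x = 6 and minimum $13.
ATC = 486/x + 49 - 12x + x^2. Setting dATC/dx = −486/x^2 − 12 + 2x = 0 gives x = 9 (since 2·9^3 − 12·9^2 = 486).
min ATC = 486/9 + 49 − 12·9 + 9^2 = $76. That is the break-even price.
For $13 ≤ P < $76 the firm produces at a loss; below $13 it shuts down.

Shutdown price = $13; break-even price = $76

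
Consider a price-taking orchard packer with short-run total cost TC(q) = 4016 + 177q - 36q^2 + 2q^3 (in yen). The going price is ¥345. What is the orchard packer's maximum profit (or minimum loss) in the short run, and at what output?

AVC = 177 - 36q + 2q^2 has its minimum ¥15 at q = 9; price ¥345 clears that bar, so the firm operates.
MC = 177 - 72q + 6q^2. Setting P = MC and taking the root on the rising branch gives q* = 14.
TR = 345·14 = 4830. TC = 4016 + 910 = 4926. Profit = 4830 − 4926 = -¥96.
By producing, the firm covers all variable cost plus ¥3920 of fixed cost; shutting down would lose the full ¥4016.

Profit = -¥96 at q = 14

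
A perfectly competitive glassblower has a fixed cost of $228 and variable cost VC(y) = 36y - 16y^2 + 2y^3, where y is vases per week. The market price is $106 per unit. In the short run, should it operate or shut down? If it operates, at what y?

Produce at y = 7

From TC, MC = TC'(y) = 36 - 32y + 6y^2 and AVC = VC/y = 36 - 16y + 2y^2.
AVC hits its minimum where MC = AVC, at y = 4, giving min AVC = 36 - 16·4 + 2·4^2 = $4.
P = $106 exceeds min AVC = $4, so the firm stays open.
Set P = MC: 106 = 36 - 32y + 6y^2 → -70 - 32y + 6y^2 = 0. The roots are y = -5/3 and y = 7; the profit-maximizing output is on the rising part of MC, so y* = 7.
Check: AVC at y = 7 is $22 ≤ P, so revenue covers variable cost.
Profit = P·y − TC = 106·7 − 382 = $360.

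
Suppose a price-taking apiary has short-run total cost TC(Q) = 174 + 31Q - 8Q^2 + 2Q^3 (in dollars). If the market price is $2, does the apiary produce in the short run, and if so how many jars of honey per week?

From TC, MC = TC'(Q) = 31 - 16Q + 6Q^2 and AVC = VC/Q = 31 - 8Q + 2Q^2.
AVC is minimized where dAVC/dQ = -8 + 4Q = 0, at Q = 2; min AVC = 31 - 8·2 + 2·2^2 = $23.
Since P = $2 < min AVC = $23, price fails to cover variable cost at any output.
Shutting down limits the loss to fixed cost, $174.

Shut down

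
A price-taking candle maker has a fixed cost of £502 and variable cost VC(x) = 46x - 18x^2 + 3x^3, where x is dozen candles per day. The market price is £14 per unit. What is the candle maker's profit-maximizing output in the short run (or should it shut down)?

From TC, MC = TC'(x) = 46 - 36x + 9x^2 and AVC = VC/x = 46 - 18x + 3x^2.
The AVC parabola has its vertex at x = 18/6 = 3, where AVC = 46 - 18·3 + 3·3^2 = £19.
With P < min AVC (£14 < £19), every unit sold adds to the loss.
Shutting down limits the loss to fixed cost, £502.

Shut down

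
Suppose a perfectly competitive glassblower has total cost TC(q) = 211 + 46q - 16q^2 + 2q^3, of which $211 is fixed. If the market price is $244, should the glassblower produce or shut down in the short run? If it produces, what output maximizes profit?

Produce at q = 9

Strip out fixed cost: VC = 46q - 16q^2 + 2q^3. Then AVC = 46 - 16q + 2q^2 and MC = 46 - 32q + 6q^2.
AVC hits its minimum where MC = AVC, at q = 4, giving min AVC = 46 - 16·4 + 2·4^2 = $14.
Because $244 ≥ $14, revenue can cover variable cost; the firm operates.
P = MC gives -198 - 32q + 6q^2 = 0, with roots -11/3 and 9. Take the larger (rising MC): q* = 9.
Check: AVC at q = 9 is $64 ≤ P, so revenue covers variable cost.
Profit = P·q − TC = 244·9 − 787 = $1409.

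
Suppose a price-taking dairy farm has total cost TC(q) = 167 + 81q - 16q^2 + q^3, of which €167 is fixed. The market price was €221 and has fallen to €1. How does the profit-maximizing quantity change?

Output falls from 14 to 0 (the firm shuts down)

MC = 81 - 32q + 3q^2; the shutdown threshold is min AVC = €17 (at q = 8).
At P = €221 ≥ min AVC, set P = MC on the rising branch: q = 14.
At P = €1 < min AVC = €17, price no longer covers variable cost at any output, so the firm shuts down: q = 0.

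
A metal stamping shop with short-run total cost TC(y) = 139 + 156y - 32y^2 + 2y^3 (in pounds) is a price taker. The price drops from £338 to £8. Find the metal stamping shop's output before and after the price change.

Output falls from 13 to 0 (the firm shuts down)

AVC = 156 - 32y + 2y^2, minimized at y = 8 where min AVC = £28. MC = 156 - 64y + 6y^2.
At P = £338 ≥ min AVC, set P = MC on the rising branch: y = 13.
At P = £8 < min AVC = £28, price no longer covers variable cost at any output, so the firm shuts down: y = 0.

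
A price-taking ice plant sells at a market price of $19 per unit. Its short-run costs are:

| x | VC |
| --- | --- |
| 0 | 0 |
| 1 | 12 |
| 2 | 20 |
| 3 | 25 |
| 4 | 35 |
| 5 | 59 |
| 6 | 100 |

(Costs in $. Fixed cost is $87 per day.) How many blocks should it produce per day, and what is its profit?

x = 4; profit = -$46

Tabulate TR − TC: x=0: -87; x=1: -80; x=2: -69; x=3: -55; x=4: -46; x=5: -51; x=6: -73.
Profit is maximized at x = 4. AVC there is 35/4 = $8.75 ≤ P, so producing beats shutting down (which would give -$87).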